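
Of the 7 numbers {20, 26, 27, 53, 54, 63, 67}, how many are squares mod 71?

3

(20/71) = +1 → QR.
(26/71) = -1 → non-residue.
(27/71) = +1 → QR.
(53/71) = -1 → non-residue.
(54/71) = +1 → QR.
(63/71) = -1 → non-residue.
(67/71) = -1 → non-residue.
Total quadratic residues among the 7: 3.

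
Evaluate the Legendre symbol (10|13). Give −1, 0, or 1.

Pull out 2: since 13 ≡ 5 (mod 8), (2/13) = -1.
Reciprocity: 5 ≡ 1 and 13 ≡ 1 (mod 4), so (5/13) = +(13/5).
Reduce top mod 5: now compute (3/5).
Reciprocity: 3 ≡ 3 and 5 ≡ 1 (mod 4), so (3/5) = +(5/3).
Reduce top mod 3: now compute (2/3).
Pull out 2: since 3 ≡ 3 (mod 8), (2/3) = -1.
Reached (1/3) = 1. Collecting the sign flips along the way, the symbol is +1.

1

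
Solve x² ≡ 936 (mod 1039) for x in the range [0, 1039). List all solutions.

Since 1039 ≡ 3 (mod 4), a square root of 936 is 936^((1039+1)/4) = 936^260 mod 1039.
Repeated squaring: 936^2≡219, 936^4≡167, 936^8≡875, 936^16≡921, 936^32≡417, 936^64≡376, 936^128≡72, 936^256≡1028 (mod 1039).
936^260 = 936^(256+4) ≡ 241 (mod 1039).
Check: 241² = 58081 ≡ 936 (mod 1039). The two roots are 241 and 798.

241, 798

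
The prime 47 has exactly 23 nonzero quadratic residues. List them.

1,2,3,4,6,7,8,9,12,14,16,17,18,21,24,25,27,28,32,34,36,37,42

Square k = 1,…,23 (k and 47−k give the same square):
1²=1, 2²=4, 3²=9, 4²=16, 5²=25, 6²=36, 7²≡2, 8²≡17, 9²≡34, 10²≡6, 11²≡27, 12²≡3, 13²≡28, 14²≡8, 15²≡37, 16²≡21, 17²≡7, 18²≡42, 19²≡32, 20²≡24, 21²≡18, 22²≡14, 23²≡12 (mod 47).
So the quadratic residues mod 47 are {1, 2, 3, 4, 6, 7, 8, 9, 12, 14, 16, 17, 18, 21, 24, 25, 27, 28, 32, 34, 36, 37, 42}.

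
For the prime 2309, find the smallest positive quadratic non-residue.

2

(2/2309) = −1, so 2 is the smallest positive non-residue mod 2309.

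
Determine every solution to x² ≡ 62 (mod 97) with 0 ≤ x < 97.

97 ≡ 1 (mod 4), so we find a root by search.
Trying successive values, 16² = 256 ≡ 62 (mod 97). The other root is 97 − 16 = 81.

16, 81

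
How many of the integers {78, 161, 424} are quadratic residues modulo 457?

(78/457) = -1 → non-residue.
(161/457) = -1 → non-residue.
(424/457) = -1 → non-residue.
Total quadratic residues among the 3: 0.

0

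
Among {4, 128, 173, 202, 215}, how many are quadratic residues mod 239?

(4/239) = +1 → QR.
(128/239) = +1 → QR.
(173/239) = -1 → non-residue.
(202/239) = +1 → QR.
(215/239) = -1 → non-residue.
Total quadratic residues among the 5: 3.

3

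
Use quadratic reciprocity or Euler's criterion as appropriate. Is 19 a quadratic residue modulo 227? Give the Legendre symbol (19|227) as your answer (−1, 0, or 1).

1

Reciprocity: 19 ≡ 3 and 227 ≡ 3 (mod 4), so (19/227) = −(227/19).
Reduce top mod 19: now compute (18/19).
Pull out 2: since 19 ≡ 3 (mod 8), (2/19) = -1.
Reciprocity: 9 ≡ 1 and 19 ≡ 3 (mod 4), so (9/19) = +(19/9).
Reduce top mod 9: now compute (1/9).
Reached (1/9) = 1. Collecting the sign flips along the way, the symbol is +1.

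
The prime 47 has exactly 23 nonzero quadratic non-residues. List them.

5 10 11 13 15 19 20 22 23 26 29 30 31 33 35 38 39 40 41 43 44 45 46

Square k = 1,…,23 (k and 47−k give the same square):
1²=1, 2²=4, 3²=9, 4²=16, 5²=25, 6²=36, 7²≡2, 8²≡17, 9²≡34, 10²≡6, 11²≡27, 12²≡3, 13²≡28, 14²≡8, 15²≡37, 16²≡21, 17²≡7, 18²≡42, 19²≡32, 20²≡24, 21²≡18, 22²≡14, 23²≡12 (mod 47).
The residues are {1, 2, 3, 4, 6, 7, 8, 9, 12, 14, 16, 17, 18, 21, 24, 25, 27, 28, 32, 34, 36, 37, 42}; the non-residues are the remaining 23 nonzero classes.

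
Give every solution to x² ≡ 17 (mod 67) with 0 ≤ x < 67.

Since 67 ≡ 3 (mod 4), a square root of 17 is 17^((67+1)/4) = 17^17 mod 67.
Repeated squaring: 17^2≡21, 17^4≡39, 17^8≡47, 17^16≡65 (mod 67).
17^17 = 17^(16+1) ≡ 33 (mod 67).
Check: 33² = 1089 ≡ 17 (mod 67). The two roots are 33 and 34.

33, 34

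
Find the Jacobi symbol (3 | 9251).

Reciprocity: 3 ≡ 3 and 9251 ≡ 3 (mod 4), so (3/9251) = −(9251/3).
Reduce top mod 3: now compute (2/3).
Pull out 2: since 3 ≡ 3 (mod 8), (2/3) = -1.
Reached (1/3) = 1. Collecting the sign flips along the way, the symbol is +1.

1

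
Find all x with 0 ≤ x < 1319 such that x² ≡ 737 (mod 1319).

366, 953

Since 1319 ≡ 3 (mod 4), a square root of 737 is 737^((1319+1)/4) = 737^330 mod 1319.
Repeated squaring: 737^2≡1060, 737^4≡1131, 737^8≡1050, 737^16≡1135, 737^32≡881, 737^64≡589, 737^128≡24, 737^256≡576 (mod 1319).
737^330 = 737^(256+64+8+2) ≡ 953 (mod 1319).
Check: 953² = 908209 ≡ 737 (mod 1319). The two roots are 366 and 953.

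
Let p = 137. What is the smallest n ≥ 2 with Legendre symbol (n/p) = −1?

(2/137) = +1, so 2 is a residue.
(3/137) = −1, so 3 is the smallest positive non-residue mod 137.

3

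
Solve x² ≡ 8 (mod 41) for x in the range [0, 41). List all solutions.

7, 34

41 ≡ 1 (mod 4), so we find a root by search.
Trying successive values, 7² = 49 ≡ 8 (mod 41). The other root is 41 − 7 = 34.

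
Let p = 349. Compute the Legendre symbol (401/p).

Euler's criterion: (401/349) ≡ 52^174 (mod 349).
52^2 ≡ 261 (mod 349)
52^4 ≡ 66 (mod 349)
52^8 ≡ 168 (mod 349)
52^16 ≡ 304 (mod 349)
52^32 ≡ 280 (mod 349)
52^64 ≡ 224 (mod 349)
52^128 ≡ 269 (mod 349)
52^174 = 52^(128+32+8+4+2) ≡ 348 (mod 349).
Result is 348 ≡ −1, so (401/349) = −1.

-1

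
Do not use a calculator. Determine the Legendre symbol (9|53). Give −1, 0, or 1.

Euler's criterion: (9/53) ≡ 9^26 (mod 53).
9^2 ≡ 28 (mod 53)
9^4 ≡ 42 (mod 53)
9^8 ≡ 15 (mod 53)
9^16 ≡ 13 (mod 53)
9^26 = 9^(16+8+2) ≡ 1 (mod 53).
Result is 1, so (9/53) = 1.

1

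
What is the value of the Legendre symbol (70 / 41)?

First reduce: 70 ≡ 29 (mod 41).
Reciprocity: 29 ≡ 1 and 41 ≡ 1 (mod 4), so (29/41) = +(41/29).
Reduce top mod 29: now compute (12/29).
Pull out 2^2: since 29 ≡ 5 (mod 8), (2/29) = -1, so (2/29)^2 = +1.
Reciprocity: 3 ≡ 3 and 29 ≡ 1 (mod 4), so (3/29) = +(29/3).
Reduce top mod 3: now compute (2/3).
Pull out 2: since 3 ≡ 3 (mod 8), (2/3) = -1.
Reached (1/3) = 1. Collecting the sign flips along the way, the symbol is -1.

-1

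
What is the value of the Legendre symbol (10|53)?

1

Pull out 2: since 53 ≡ 5 (mod 8), (2/53) = -1.
Reciprocity: 5 ≡ 1 and 53 ≡ 1 (mod 4), so (5/53) = +(53/5).
Reduce top mod 5: now compute (3/5).
Reciprocity: 3 ≡ 3 and 5 ≡ 1 (mod 4), so (3/5) = +(5/3).
Reduce top mod 3: now compute (2/3).
Pull out 2: since 3 ≡ 3 (mod 8), (2/3) = -1.
Reached (1/3) = 1. Collecting the sign flips along the way, the symbol is +1.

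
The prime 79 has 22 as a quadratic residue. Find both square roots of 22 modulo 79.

38, 41

Since 79 ≡ 3 (mod 4), a square root of 22 is 22^((79+1)/4) = 22^20 mod 79.
Repeated squaring: 22^2≡10, 22^4≡21, 22^8≡46, 22^16≡62 (mod 79).
22^20 = 22^(16+4) ≡ 38 (mod 79).
Check: 38² = 1444 ≡ 22 (mod 79). The two roots are 38 and 41.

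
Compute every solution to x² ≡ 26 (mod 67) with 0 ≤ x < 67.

19, 48

Since 67 ≡ 3 (mod 4), a square root of 26 is 26^((67+1)/4) = 26^17 mod 67.
Repeated squaring: 26^2≡6, 26^4≡36, 26^8≡23, 26^16≡60 (mod 67).
26^17 = 26^(16+1) ≡ 19 (mod 67).
Check: 19² = 361 ≡ 26 (mod 67). The two roots are 19 and 48.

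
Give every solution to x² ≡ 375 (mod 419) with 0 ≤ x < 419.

Since 419 ≡ 3 (mod 4), a square root of 375 is 375^((419+1)/4) = 375^105 mod 419.
Repeated squaring: 375^2≡260, 375^4≡141, 375^8≡188, 375^16≡148, 375^32≡116, 375^64≡48 (mod 419).
375^105 = 375^(64+32+8+1) ≡ 79 (mod 419).
Check: 79² = 6241 ≡ 375 (mod 419). The two roots are 79 and 340.

79, 340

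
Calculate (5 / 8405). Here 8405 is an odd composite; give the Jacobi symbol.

0

Reciprocity: 5 ≡ 1 and 8405 ≡ 1 (mod 4), so (5/8405) = +(8405/5).
Reduce top mod 5: now compute (0/5).
Top reduces to 0: gcd > 1, so the symbol is 0.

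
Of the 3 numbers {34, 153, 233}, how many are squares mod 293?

2

(34/293) = -1 → non-residue.
(153/293) = +1 → QR.
(233/293) = +1 → QR.
Total quadratic residues among the 3: 2.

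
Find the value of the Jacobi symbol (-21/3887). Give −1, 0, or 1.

First reduce: -21 ≡ 3866 (mod 3887).
Pull out 2: since 3887 ≡ 7 (mod 8), (2/3887) = +1.
Reciprocity: 1933 ≡ 1 and 3887 ≡ 3 (mod 4), so (1933/3887) = +(3887/1933).
Reduce top mod 1933: now compute (21/1933).
Reciprocity: 21 ≡ 1 and 1933 ≡ 1 (mod 4), so (21/1933) = +(1933/21).
Reduce top mod 21: now compute (1/21).
Reached (1/21) = 1. Collecting the sign flips along the way, the symbol is +1.

1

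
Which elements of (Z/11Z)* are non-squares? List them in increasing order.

Square k = 1,…,5 (k and 11−k give the same square):
1²=1, 2²=4, 3²=9, 4²≡5, 5²≡3 (mod 11).
The residues are {1, 3, 4, 5, 9}; the non-residues are the remaining 5 nonzero classes.

2,6,7,8,10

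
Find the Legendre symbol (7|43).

Euler's criterion: (7/43) ≡ 7^21 (mod 43).
7^2 ≡ 6 (mod 43)
7^4 ≡ 36 (mod 43)
7^8 ≡ 6 (mod 43)
7^16 ≡ 36 (mod 43)
7^21 = 7^(16+4+1) ≡ 42 (mod 43).
Result is 42 ≡ −1, so (7/43) = −1.

-1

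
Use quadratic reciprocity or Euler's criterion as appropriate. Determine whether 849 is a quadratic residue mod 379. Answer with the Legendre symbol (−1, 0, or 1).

First reduce: 849 ≡ 91 (mod 379).
Reciprocity: 91 ≡ 3 and 379 ≡ 3 (mod 4), so (91/379) = −(379/91).
Reduce top mod 91: now compute (15/91).
Reciprocity: 15 ≡ 3 and 91 ≡ 3 (mod 4), so (15/91) = −(91/15).
Reduce top mod 15: now compute (1/15).
Reached (1/15) = 1. Collecting the sign flips along the way, the symbol is +1.

1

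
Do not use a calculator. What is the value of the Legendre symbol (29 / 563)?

Reciprocity: 29 ≡ 1 and 563 ≡ 3 (mod 4), so (29/563) = +(563/29).
Reduce top mod 29: now compute (12/29).
Pull out 2^2: since 29 ≡ 5 (mod 8), (2/29) = -1, so (2/29)^2 = +1.
Reciprocity: 3 ≡ 3 and 29 ≡ 1 (mod 4), so (3/29) = +(29/3).
Reduce top mod 3: now compute (2/3).
Pull out 2: since 3 ≡ 3 (mod 8), (2/3) = -1.
Reached (1/3) = 1. Collecting the sign flips along the way, the symbol is -1.

-1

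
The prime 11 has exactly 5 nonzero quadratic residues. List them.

Square k = 1,…,5 (k and 11−k give the same square):
1²=1, 2²=4, 3²=9, 4²≡5, 5²≡3 (mod 11).
So the quadratic residues mod 11 are {1, 3, 4, 5, 9}.

1, 3, 4, 5, 9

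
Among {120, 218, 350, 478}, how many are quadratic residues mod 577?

1

(120/577) = -1 → non-residue.
(218/577) = -1 → non-residue.
(350/577) = -1 → non-residue.
(478/577) = +1 → QR.
Total quadratic residues among the 4: 1.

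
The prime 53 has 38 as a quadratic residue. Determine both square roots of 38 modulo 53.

12, 41

53 ≡ 1 (mod 4), so we find a root by search.
Trying successive values, 12² = 144 ≡ 38 (mod 53). The other root is 53 − 12 = 41.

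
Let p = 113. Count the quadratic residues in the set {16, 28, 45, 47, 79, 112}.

3

(16/113) = +1 → QR.
(28/113) = +1 → QR.
(45/113) = -1 → non-residue.
(47/113) = -1 → non-residue.
(79/113) = -1 → non-residue.
(112/113) = +1 → QR.
Total quadratic residues among the 6: 3.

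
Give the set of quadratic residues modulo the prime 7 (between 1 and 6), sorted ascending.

1, 2, 4

Square k = 1,…,3 (k and 7−k give the same square):
1²=1, 2²=4, 3²≡2 (mod 7).
So the quadratic residues mod 7 are {1, 2, 4}.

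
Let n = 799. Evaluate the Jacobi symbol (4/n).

1

Pull out 2^2: since 799 ≡ 7 (mod 8), (2/799) = +1, so (2/799)^2 = +1.
Reached (1/799) = 1. Collecting the sign flips along the way, the symbol is +1.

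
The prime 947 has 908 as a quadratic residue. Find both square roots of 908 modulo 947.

Since 947 ≡ 3 (mod 4), a square root of 908 is 908^((947+1)/4) = 908^237 mod 947.
Repeated squaring: 908^2≡574, 908^4≡867, 908^8≡718, 908^16≡356, 908^32≡785, 908^64≡675, 908^128≡118 (mod 947).
908^237 = 908^(128+64+32+8+4+1) ≡ 344 (mod 947).
Check: 344² = 118336 ≡ 908 (mod 947). The two roots are 344 and 603.

344, 603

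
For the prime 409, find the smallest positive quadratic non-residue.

7

(2/409) = +1, so 2 is a residue.
(3/409) = +1, so 3 is a residue.
(4/409) = +1, so 4 is a residue.
(5/409) = +1, so 5 is a residue.
(6/409) = +1, so 6 is a residue.
(7/409) = −1, so 7 is the smallest positive non-residue mod 409.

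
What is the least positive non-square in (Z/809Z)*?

3

(2/809) = +1, so 2 is a residue.
(3/809) = −1, so 3 is the smallest positive non-residue mod 809.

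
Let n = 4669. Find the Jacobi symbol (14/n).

Pull out 2: since 4669 ≡ 5 (mod 8), (2/4669) = -1.
Reciprocity: 7 ≡ 3 and 4669 ≡ 1 (mod 4), so (7/4669) = +(4669/7).
Reduce top mod 7: now compute (0/7).
Top reduces to 0: gcd > 1, so the symbol is 0.

0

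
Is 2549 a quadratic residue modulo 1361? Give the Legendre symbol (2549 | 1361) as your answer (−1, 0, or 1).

1

First reduce: 2549 ≡ 1188 (mod 1361).
Pull out 2^2: since 1361 ≡ 1 (mod 8), (2/1361) = +1, so (2/1361)^2 = +1.
Reciprocity: 297 ≡ 1 and 1361 ≡ 1 (mod 4), so (297/1361) = +(1361/297).
Reduce top mod 297: now compute (173/297).
Reciprocity: 173 ≡ 1 and 297 ≡ 1 (mod 4), so (173/297) = +(297/173).
Reduce top mod 173: now compute (124/173).
Pull out 2^2: since 173 ≡ 5 (mod 8), (2/173) = -1, so (2/173)^2 = +1.
Reciprocity: 31 ≡ 3 and 173 ≡ 1 (mod 4), so (31/173) = +(173/31).
Reduce top mod 31: now compute (18/31).
Pull out 2: since 31 ≡ 7 (mod 8), (2/31) = +1.
Reciprocity: 9 ≡ 1 and 31 ≡ 3 (mod 4), so (9/31) = +(31/9).
Reduce top mod 9: now compute (4/9).
Pull out 2^2: since 9 ≡ 1 (mod 8), (2/9) = +1, so (2/9)^2 = +1.
Reached (1/9) = 1. Collecting the sign flips along the way, the symbol is +1.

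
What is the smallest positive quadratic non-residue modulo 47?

5

(2/47) = +1, so 2 is a residue.
(3/47) = +1, so 3 is a residue.
(4/47) = +1, so 4 is a residue.
(5/47) = −1, so 5 is the smallest positive non-residue mod 47.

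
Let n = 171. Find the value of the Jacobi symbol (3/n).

0

Reciprocity: 3 ≡ 3 and 171 ≡ 3 (mod 4), so (3/171) = −(171/3).
Reduce top mod 3: now compute (0/3).
Top reduces to 0: gcd > 1, so the symbol is 0.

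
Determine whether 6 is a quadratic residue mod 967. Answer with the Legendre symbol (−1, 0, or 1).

-1

Pull out 2: since 967 ≡ 7 (mod 8), (2/967) = +1.
Reciprocity: 3 ≡ 3 and 967 ≡ 3 (mod 4), so (3/967) = −(967/3).
Reduce top mod 3: now compute (1/3).
Reached (1/3) = 1. Collecting the sign flips along the way, the symbol is -1.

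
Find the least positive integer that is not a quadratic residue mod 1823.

5

(2/1823) = +1, so 2 is a residue.
(3/1823) = +1, so 3 is a residue.
(4/1823) = +1, so 4 is a residue.
(5/1823) = −1, so 5 is the smallest positive non-residue mod 1823.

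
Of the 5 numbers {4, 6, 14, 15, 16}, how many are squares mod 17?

3

(4/17) = +1 → QR.
(6/17) = -1 → non-residue.
(14/17) = -1 → non-residue.
(15/17) = +1 → QR.
(16/17) = +1 → QR.
Total quadratic residues among the 5: 3.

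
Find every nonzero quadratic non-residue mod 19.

Square k = 1,…,9 (k and 19−k give the same square):
1²=1, 2²=4, 3²=9, 4²=16, 5²≡6, 6²≡17, 7²≡11, 8²≡7, 9²≡5 (mod 19).
The residues are {1, 4, 5, 6, 7, 9, 11, 16, 17}; the non-residues are the remaining 9 nonzero classes.

2,3,8,10,12,13,14,15,18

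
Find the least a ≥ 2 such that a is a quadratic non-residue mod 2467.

(2/2467) = −1, so 2 is the smallest positive non-residue mod 2467.

2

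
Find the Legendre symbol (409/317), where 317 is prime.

Euler's criterion: (409/317) ≡ 92^158 (mod 317).
92^2 ≡ 222 (mod 317)
92^4 ≡ 149 (mod 317)
92^8 ≡ 11 (mod 317)
92^16 ≡ 121 (mod 317)
92^32 ≡ 59 (mod 317)
92^64 ≡ 311 (mod 317)
92^128 ≡ 36 (mod 317)
92^158 = 92^(128+16+8+4+2) ≡ 1 (mod 317).
Result is 1, so (409/317) = 1.

1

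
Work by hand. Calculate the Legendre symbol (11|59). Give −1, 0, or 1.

-1

Reciprocity: 11 ≡ 3 and 59 ≡ 3 (mod 4), so (11/59) = −(59/11).
Reduce top mod 11: now compute (4/11).
Pull out 2^2: since 11 ≡ 3 (mod 8), (2/11) = -1, so (2/11)^2 = +1.
Reached (1/11) = 1. Collecting the sign flips along the way, the symbol is -1.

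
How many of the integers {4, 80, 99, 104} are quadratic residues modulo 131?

(4/131) = +1 → QR.
(80/131) = +1 → QR.
(99/131) = +1 → QR.
(104/131) = -1 → non-residue.
Total quadratic residues among the 4: 3.

3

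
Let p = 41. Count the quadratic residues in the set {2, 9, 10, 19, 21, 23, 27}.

5

(2/41) = +1 → QR.
(9/41) = +1 → QR.
(10/41) = +1 → QR.
(19/41) = -1 → non-residue.
(21/41) = +1 → QR.
(23/41) = +1 → QR.
(27/41) = -1 → non-residue.
Total quadratic residues among the 7: 5.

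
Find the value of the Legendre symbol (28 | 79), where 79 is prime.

-1

Pull out 2^2: since 79 ≡ 7 (mod 8), (2/79) = +1, so (2/79)^2 = +1.
Reciprocity: 7 ≡ 3 and 79 ≡ 3 (mod 4), so (7/79) = −(79/7).
Reduce top mod 7: now compute (2/7).
Pull out 2: since 7 ≡ 7 (mod 8), (2/7) = +1.
Reached (1/7) = 1. Collecting the sign flips along the way, the symbol is -1.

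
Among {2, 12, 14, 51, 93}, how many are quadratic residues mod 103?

(2/103) = +1 → QR.
(12/103) = -1 → non-residue.
(14/103) = +1 → QR.
(51/103) = -1 → non-residue.
(93/103) = +1 → QR.
Total quadratic residues among the 5: 3.

3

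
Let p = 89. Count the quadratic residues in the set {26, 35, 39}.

(26/89) = -1 → non-residue.
(35/89) = -1 → non-residue.
(39/89) = +1 → QR.
Total quadratic residues among the 3: 1.

1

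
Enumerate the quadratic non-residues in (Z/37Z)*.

Square k = 1,…,18 (k and 37−k give the same square):
1²=1, 2²=4, 3²=9, 4²=16, 5²=25, 6²=36, 7²≡12, 8²≡27, 9²≡7, 10²≡26, 11²≡10, 12²≡33, 13²≡21, 14²≡11, 15²≡3, 16²≡34, 17²≡30, 18²≡28 (mod 37).
The residues are {1, 3, 4, 7, 9, 10, 11, 12, 16, 21, 25, 26, 27, 28, 30, 33, 34, 36}; the non-residues are the remaining 18 nonzero classes.

2,5,6,8,13,14,15,17,18,19,20,22,23,24,29,31,32,35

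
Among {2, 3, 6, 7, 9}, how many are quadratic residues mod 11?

2

(2/11) = -1 → non-residue.
(3/11) = +1 → QR.
(6/11) = -1 → non-residue.
(7/11) = -1 → non-residue.
(9/11) = +1 → QR.
Total quadratic residues among the 5: 2.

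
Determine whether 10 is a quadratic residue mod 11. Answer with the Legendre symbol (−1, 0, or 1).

-1

Euler's criterion: (10/11) ≡ 10^5 (mod 11).
10^2 ≡ 1 (mod 11)
10^4 ≡ 1 (mod 11)
10^5 = 10^(4+1) ≡ 10 (mod 11).
Result is 10 ≡ −1, so (10/11) = −1.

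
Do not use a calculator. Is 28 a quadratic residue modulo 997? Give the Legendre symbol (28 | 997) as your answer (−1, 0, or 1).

-1

Euler's criterion: (28/997) ≡ 28^498 (mod 997).
28^2 ≡ 784 (mod 997)
28^4 ≡ 504 (mod 997)
28^8 ≡ 778 (mod 997)
28^16 ≡ 105 (mod 997)
28^32 ≡ 58 (mod 997)
28^64 ≡ 373 (mod 997)
28^128 ≡ 546 (mod 997)
28^256 ≡ 13 (mod 997)
28^498 = 28^(256+128+64+32+16+2) ≡ 996 (mod 997).
Result is 996 ≡ −1, so (28/997) = −1.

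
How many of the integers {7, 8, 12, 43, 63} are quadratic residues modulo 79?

1

(7/79) = -1 → non-residue.
(8/79) = +1 → QR.
(12/79) = -1 → non-residue.
(43/79) = -1 → non-residue.
(63/79) = -1 → non-residue.
Total quadratic residues among the 5: 1.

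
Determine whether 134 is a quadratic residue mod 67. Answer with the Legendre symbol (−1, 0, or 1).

0

First reduce: 134 ≡ 0 (mod 67).
Top reduces to 0: gcd > 1, so the symbol is 0.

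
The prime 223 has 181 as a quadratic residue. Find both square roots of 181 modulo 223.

36, 187

Since 223 ≡ 3 (mod 4), a square root of 181 is 181^((223+1)/4) = 181^56 mod 223.
Repeated squaring: 181^2≡203, 181^4≡177, 181^8≡109, 181^16≡62, 181^32≡53 (mod 223).
181^56 = 181^(32+16+8) ≡ 36 (mod 223).
Check: 36² = 1296 ≡ 181 (mod 223). The two roots are 36 and 187.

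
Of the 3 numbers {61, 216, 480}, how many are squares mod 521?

(61/521) = -1 → non-residue.
(216/521) = -1 → non-residue.
(480/521) = -1 → non-residue.
Total quadratic residues among the 3: 0.

0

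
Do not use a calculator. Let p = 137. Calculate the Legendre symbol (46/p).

-1

Pull out 2: since 137 ≡ 1 (mod 8), (2/137) = +1.
Reciprocity: 23 ≡ 3 and 137 ≡ 1 (mod 4), so (23/137) = +(137/23).
Reduce top mod 23: now compute (22/23).
Pull out 2: since 23 ≡ 7 (mod 8), (2/23) = +1.
Reciprocity: 11 ≡ 3 and 23 ≡ 3 (mod 4), so (11/23) = −(23/11).
Reduce top mod 11: now compute (1/11).
Reached (1/11) = 1. Collecting the sign flips along the way, the symbol is -1.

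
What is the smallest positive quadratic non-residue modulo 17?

(2/17) = +1, so 2 is a residue.
(3/17) = −1, so 3 is the smallest positive non-residue mod 17.

3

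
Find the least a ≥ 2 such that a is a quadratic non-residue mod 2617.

5

(2/2617) = +1, so 2 is a residue.
(3/2617) = +1, so 3 is a residue.
(4/2617) = +1, so 4 is a residue.
(5/2617) = −1, so 5 is the smallest positive non-residue mod 2617.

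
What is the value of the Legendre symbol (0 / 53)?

0

Top reduces to 0: gcd > 1, so the symbol is 0.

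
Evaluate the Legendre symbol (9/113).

1

Reciprocity: 9 ≡ 1 and 113 ≡ 1 (mod 4), so (9/113) = +(113/9).
Reduce top mod 9: now compute (5/9).
Reciprocity: 5 ≡ 1 and 9 ≡ 1 (mod 4), so (5/9) = +(9/5).
Reduce top mod 5: now compute (4/5).
Pull out 2^2: since 5 ≡ 5 (mod 8), (2/5) = -1, so (2/5)^2 = +1.
Reached (1/5) = 1. Collecting the sign flips along the way, the symbol is +1.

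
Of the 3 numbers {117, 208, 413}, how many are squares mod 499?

1

(117/499) = -1 → non-residue.
(208/499) = -1 → non-residue.
(413/499) = +1 → QR.
Total quadratic residues among the 3: 1.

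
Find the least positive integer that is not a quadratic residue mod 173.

2

(2/173) = −1, so 2 is the smallest positive non-residue mod 173.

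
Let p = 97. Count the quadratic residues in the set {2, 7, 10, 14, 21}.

1

(2/97) = +1 → QR.
(7/97) = -1 → non-residue.
(10/97) = -1 → non-residue.
(14/97) = -1 → non-residue.
(21/97) = -1 → non-residue.
Total quadratic residues among the 5: 1.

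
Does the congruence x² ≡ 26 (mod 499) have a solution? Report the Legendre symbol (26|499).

Pull out 2: since 499 ≡ 3 (mod 8), (2/499) = -1.
Reciprocity: 13 ≡ 1 and 499 ≡ 3 (mod 4), so (13/499) = +(499/13).
Reduce top mod 13: now compute (5/13).
Reciprocity: 5 ≡ 1 and 13 ≡ 1 (mod 4), so (5/13) = +(13/5).
Reduce top mod 5: now compute (3/5).
Reciprocity: 3 ≡ 3 and 5 ≡ 1 (mod 4), so (3/5) = +(5/3).
Reduce top mod 3: now compute (2/3).
Pull out 2: since 3 ≡ 3 (mod 8), (2/3) = -1.
Reached (1/3) = 1. Collecting the sign flips along the way, the symbol is +1.

1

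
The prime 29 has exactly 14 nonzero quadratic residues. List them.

Square k = 1,…,14 (k and 29−k give the same square):
1²=1, 2²=4, 3²=9, 4²=16, 5²=25, 6²≡7, 7²≡20, 8²≡6, 9²≡23, 10²≡13, 11²≡5, 12²≡28, 13²≡24, 14²≡22 (mod 29).
So the quadratic residues mod 29 are {1, 4, 5, 6, 7, 9, 13, 16, 20, 22, 23, 24, 25, 28}.

1, 4, 5, 6, 7, 9, 13, 16, 20, 22, 23, 24, 25, 28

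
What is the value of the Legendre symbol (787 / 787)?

0

First reduce: 787 ≡ 0 (mod 787).
Top reduces to 0: gcd > 1, so the symbol is 0.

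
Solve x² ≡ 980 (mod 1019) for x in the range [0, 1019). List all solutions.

Since 1019 ≡ 3 (mod 4), a square root of 980 is 980^((1019+1)/4) = 980^255 mod 1019.
Repeated squaring: 980^2≡502, 980^4≡311, 980^8≡935, 980^16≡942, 980^32≡834, 980^64≡598, 980^128≡954 (mod 1019).
980^255 = 980^(128+64+32+16+8+4+2+1) ≡ 571 (mod 1019).
Check: 571² = 326041 ≡ 980 (mod 1019). The two roots are 448 and 571.

448, 571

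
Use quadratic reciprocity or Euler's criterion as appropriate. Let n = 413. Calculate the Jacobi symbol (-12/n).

First reduce: -12 ≡ 401 (mod 413).
Reciprocity: 401 ≡ 1 and 413 ≡ 1 (mod 4), so (401/413) = +(413/401).
Reduce top mod 401: now compute (12/401).
Pull out 2^2: since 401 ≡ 1 (mod 8), (2/401) = +1, so (2/401)^2 = +1.
Reciprocity: 3 ≡ 3 and 401 ≡ 1 (mod 4), so (3/401) = +(401/3).
Reduce top mod 3: now compute (2/3).
Pull out 2: since 3 ≡ 3 (mod 8), (2/3) = -1.
Reached (1/3) = 1. Collecting the sign flips along the way, the symbol is -1.

-1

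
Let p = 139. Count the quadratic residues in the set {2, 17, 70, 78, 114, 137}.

(2/139) = -1 → non-residue.
(17/139) = -1 → non-residue.
(70/139) = -1 → non-residue.
(78/139) = +1 → QR.
(114/139) = -1 → non-residue.
(137/139) = +1 → QR.
Total quadratic residues among the 6: 2.

2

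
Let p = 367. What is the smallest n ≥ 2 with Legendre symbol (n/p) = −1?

(2/367) = +1, so 2 is a residue.
(3/367) = −1, so 3 is the smallest positive non-residue mod 367.

3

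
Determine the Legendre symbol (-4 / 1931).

-1

First reduce: -4 ≡ 1927 (mod 1931).
Reciprocity: 1927 ≡ 3 and 1931 ≡ 3 (mod 4), so (1927/1931) = −(1931/1927).
Reduce top mod 1927: now compute (4/1927).
Pull out 2^2: since 1927 ≡ 7 (mod 8), (2/1927) = +1, so (2/1927)^2 = +1.
Reached (1/1927) = 1. Collecting the sign flips along the way, the symbol is -1.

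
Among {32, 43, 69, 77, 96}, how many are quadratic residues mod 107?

1

(32/107) = -1 → non-residue.
(43/107) = -1 → non-residue.
(69/107) = +1 → QR.
(77/107) = -1 → non-residue.
(96/107) = -1 → non-residue.
Total quadratic residues among the 5: 1.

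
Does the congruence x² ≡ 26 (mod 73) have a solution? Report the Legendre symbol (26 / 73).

-1

Pull out 2: since 73 ≡ 1 (mod 8), (2/73) = +1.
Reciprocity: 13 ≡ 1 and 73 ≡ 1 (mod 4), so (13/73) = +(73/13).
Reduce top mod 13: now compute (8/13).
Pull out 2^3: since 13 ≡ 5 (mod 8), (2/13) = -1, so (2/13)^3 = -1.
Reached (1/13) = 1. Collecting the sign flips along the way, the symbol is -1.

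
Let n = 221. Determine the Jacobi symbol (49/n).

Reciprocity: 49 ≡ 1 and 221 ≡ 1 (mod 4), so (49/221) = +(221/49).
Reduce top mod 49: now compute (25/49).
Reciprocity: 25 ≡ 1 and 49 ≡ 1 (mod 4), so (25/49) = +(49/25).
Reduce top mod 25: now compute (24/25).
Pull out 2^3: since 25 ≡ 1 (mod 8), (2/25) = +1, so (2/25)^3 = +1.
Reciprocity: 3 ≡ 3 and 25 ≡ 1 (mod 4), so (3/25) = +(25/3).
Reduce top mod 3: now compute (1/3).
Reached (1/3) = 1. Collecting the sign flips along the way, the symbol is +1.

1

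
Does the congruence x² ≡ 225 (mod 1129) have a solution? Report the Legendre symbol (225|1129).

Reciprocity: 225 ≡ 1 and 1129 ≡ 1 (mod 4), so (225/1129) = +(1129/225).
Reduce top mod 225: now compute (4/225).
Pull out 2^2: since 225 ≡ 1 (mod 8), (2/225) = +1, so (2/225)^2 = +1.
Reached (1/225) = 1. Collecting the sign flips along the way, the symbol is +1.

1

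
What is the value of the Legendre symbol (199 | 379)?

Reciprocity: 199 ≡ 3 and 379 ≡ 3 (mod 4), so (199/379) = −(379/199).
Reduce top mod 199: now compute (180/199).
Pull out 2^2: since 199 ≡ 7 (mod 8), (2/199) = +1, so (2/199)^2 = +1.
Reciprocity: 45 ≡ 1 and 199 ≡ 3 (mod 4), so (45/199) = +(199/45).
Reduce top mod 45: now compute (19/45).
Reciprocity: 19 ≡ 3 and 45 ≡ 1 (mod 4), so (19/45) = +(45/19).
Reduce top mod 19: now compute (7/19).
Reciprocity: 7 ≡ 3 and 19 ≡ 3 (mod 4), so (7/19) = −(19/7).
Reduce top mod 7: now compute (5/7).
Reciprocity: 5 ≡ 1 and 7 ≡ 3 (mod 4), so (5/7) = +(7/5).
Reduce top mod 5: now compute (2/5).
Pull out 2: since 5 ≡ 5 (mod 8), (2/5) = -1.
Reached (1/5) = 1. Collecting the sign flips along the way, the symbol is -1.

-1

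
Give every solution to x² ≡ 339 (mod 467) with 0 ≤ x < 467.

Since 467 ≡ 3 (mod 4), a square root of 339 is 339^((467+1)/4) = 339^117 mod 467.
Repeated squaring: 339^2≡39, 339^4≡120, 339^8≡390, 339^16≡325, 339^32≡83, 339^64≡351 (mod 467).
339^117 = 339^(64+32+16+4+1) ≡ 74 (mod 467).
Check: 74² = 5476 ≡ 339 (mod 467). The two roots are 74 and 393.

74, 393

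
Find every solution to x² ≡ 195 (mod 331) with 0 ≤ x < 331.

107, 224

Since 331 ≡ 3 (mod 4), a square root of 195 is 195^((331+1)/4) = 195^83 mod 331.
Repeated squaring: 195^2≡291, 195^4≡276, 195^8≡46, 195^16≡130, 195^32≡19, 195^64≡30 (mod 331).
195^83 = 195^(64+16+2+1) ≡ 224 (mod 331).
Check: 224² = 50176 ≡ 195 (mod 331). The two roots are 107 and 224.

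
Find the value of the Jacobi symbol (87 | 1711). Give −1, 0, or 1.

0

Reciprocity: 87 ≡ 3 and 1711 ≡ 3 (mod 4), so (87/1711) = −(1711/87).
Reduce top mod 87: now compute (58/87).
Pull out 2: since 87 ≡ 7 (mod 8), (2/87) = +1.
Reciprocity: 29 ≡ 1 and 87 ≡ 3 (mod 4), so (29/87) = +(87/29).
Reduce top mod 29: now compute (0/29).
Top reduces to 0: gcd > 1, so the symbol is 0.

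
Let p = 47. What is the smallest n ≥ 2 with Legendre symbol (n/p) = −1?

5

(2/47) = +1, so 2 is a residue.
(3/47) = +1, so 3 is a residue.
(4/47) = +1, so 4 is a residue.
(5/47) = −1, so 5 is the smallest positive non-residue mod 47.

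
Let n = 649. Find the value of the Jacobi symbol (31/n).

Reciprocity: 31 ≡ 3 and 649 ≡ 1 (mod 4), so (31/649) = +(649/31).
Reduce top mod 31: now compute (29/31).
Reciprocity: 29 ≡ 1 and 31 ≡ 3 (mod 4), so (29/31) = +(31/29).
Reduce top mod 29: now compute (2/29).
Pull out 2: since 29 ≡ 5 (mod 8), (2/29) = -1.
Reached (1/29) = 1. Collecting the sign flips along the way, the symbol is -1.

-1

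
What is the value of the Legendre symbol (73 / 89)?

Euler's criterion: (73/89) ≡ 73^44 (mod 89).
73^2 ≡ 78 (mod 89)
73^4 ≡ 32 (mod 89)
73^8 ≡ 45 (mod 89)
73^16 ≡ 67 (mod 89)
73^32 ≡ 39 (mod 89)
73^44 = 73^(32+8+4) ≡ 1 (mod 89).
Result is 1, so (73/89) = 1.

1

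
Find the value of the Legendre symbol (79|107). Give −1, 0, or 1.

1

Euler's criterion: (79/107) ≡ 79^53 (mod 107).
79^2 ≡ 35 (mod 107)
79^4 ≡ 48 (mod 107)
79^8 ≡ 57 (mod 107)
79^16 ≡ 39 (mod 107)
79^32 ≡ 23 (mod 107)
79^53 = 79^(32+16+4+1) ≡ 1 (mod 107).
Result is 1, so (79/107) = 1.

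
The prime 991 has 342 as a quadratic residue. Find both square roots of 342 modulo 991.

Since 991 ≡ 3 (mod 4), a square root of 342 is 342^((991+1)/4) = 342^248 mod 991.
Repeated squaring: 342^2≡26, 342^4≡676, 342^8≡125, 342^16≡760, 342^32≡838, 342^64≡616, 342^128≡894 (mod 991).
342^248 = 342^(128+64+32+16+8) ≡ 876 (mod 991).
Check: 876² = 767376 ≡ 342 (mod 991). The two roots are 115 and 876.

115, 876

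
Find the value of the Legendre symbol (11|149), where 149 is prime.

Reciprocity: 11 ≡ 3 and 149 ≡ 1 (mod 4), so (11/149) = +(149/11).
Reduce top mod 11: now compute (6/11).
Pull out 2: since 11 ≡ 3 (mod 8), (2/11) = -1.
Reciprocity: 3 ≡ 3 and 11 ≡ 3 (mod 4), so (3/11) = −(11/3).
Reduce top mod 3: now compute (2/3).
Pull out 2: since 3 ≡ 3 (mod 8), (2/3) = -1.
Reached (1/3) = 1. Collecting the sign flips along the way, the symbol is -1.

-1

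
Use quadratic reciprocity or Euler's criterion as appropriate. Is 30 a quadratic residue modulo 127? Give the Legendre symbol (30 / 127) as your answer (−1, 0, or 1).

Euler's criterion: (30/127) ≡ 30^63 (mod 127).
30^2 ≡ 11 (mod 127)
30^4 ≡ 121 (mod 127)
30^8 ≡ 36 (mod 127)
30^16 ≡ 26 (mod 127)
30^32 ≡ 41 (mod 127)
30^63 = 30^(32+16+8+4+2+1) ≡ 1 (mod 127).
Result is 1, so (30/127) = 1.

1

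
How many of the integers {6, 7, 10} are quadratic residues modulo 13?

(6/13) = -1 → non-residue.
(7/13) = -1 → non-residue.
(10/13) = +1 → QR.
Total quadratic residues among the 3: 1.

1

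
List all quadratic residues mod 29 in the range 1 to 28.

Square k = 1,…,14 (k and 29−k give the same square):
1²=1, 2²=4, 3²=9, 4²=16, 5²=25, 6²≡7, 7²≡20, 8²≡6, 9²≡23, 10²≡13, 11²≡5, 12²≡28, 13²≡24, 14²≡22 (mod 29).
So the quadratic residues mod 29 are {1, 4, 5, 6, 7, 9, 13, 16, 20, 22, 23, 24, 25, 28}.

1,4,5,6,7,9,13,16,20,22,23,24,25,28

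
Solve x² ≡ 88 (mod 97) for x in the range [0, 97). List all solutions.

31, 66

97 ≡ 1 (mod 4), so we find a root by search.
Trying successive values, 31² = 961 ≡ 88 (mod 97). The other root is 97 − 31 = 66.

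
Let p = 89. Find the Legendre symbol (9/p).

Reciprocity: 9 ≡ 1 and 89 ≡ 1 (mod 4), so (9/89) = +(89/9).
Reduce top mod 9: now compute (8/9).
Pull out 2^3: since 9 ≡ 1 (mod 8), (2/9) = +1, so (2/9)^3 = +1.
Reached (1/9) = 1. Collecting the sign flips along the way, the symbol is +1.

1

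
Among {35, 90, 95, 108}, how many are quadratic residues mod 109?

(35/109) = +1 → QR.
(90/109) = -1 → non-residue.
(95/109) = -1 → non-residue.
(108/109) = +1 → QR.
Total quadratic residues among the 4: 2.

2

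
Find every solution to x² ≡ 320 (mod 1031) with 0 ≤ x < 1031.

358, 673

Since 1031 ≡ 3 (mod 4), a square root of 320 is 320^((1031+1)/4) = 320^258 mod 1031.
Repeated squaring: 320^2≡331, 320^4≡275, 320^8≡362, 320^16≡107, 320^32≡108, 320^64≡323, 320^128≡198, 320^256≡26 (mod 1031).
320^258 = 320^(256+2) ≡ 358 (mod 1031).
Check: 358² = 128164 ≡ 320 (mod 1031). The two roots are 358 and 673.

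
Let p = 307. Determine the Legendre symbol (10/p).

Pull out 2: since 307 ≡ 3 (mod 8), (2/307) = -1.
Reciprocity: 5 ≡ 1 and 307 ≡ 3 (mod 4), so (5/307) = +(307/5).
Reduce top mod 5: now compute (2/5).
Pull out 2: since 5 ≡ 5 (mod 8), (2/5) = -1.
Reached (1/5) = 1. Collecting the sign flips along the way, the symbol is +1.

1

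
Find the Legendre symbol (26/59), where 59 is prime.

Pull out 2: since 59 ≡ 3 (mod 8), (2/59) = -1.
Reciprocity: 13 ≡ 1 and 59 ≡ 3 (mod 4), so (13/59) = +(59/13).
Reduce top mod 13: now compute (7/13).
Reciprocity: 7 ≡ 3 and 13 ≡ 1 (mod 4), so (7/13) = +(13/7).
Reduce top mod 7: now compute (6/7).
Pull out 2: since 7 ≡ 7 (mod 8), (2/7) = +1.
Reciprocity: 3 ≡ 3 and 7 ≡ 3 (mod 4), so (3/7) = −(7/3).
Reduce top mod 3: now compute (1/3).
Reached (1/3) = 1. Collecting the sign flips along the way, the symbol is +1.

1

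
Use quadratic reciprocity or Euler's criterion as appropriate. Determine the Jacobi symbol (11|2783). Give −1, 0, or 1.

Reciprocity: 11 ≡ 3 and 2783 ≡ 3 (mod 4), so (11/2783) = −(2783/11).
Reduce top mod 11: now compute (0/11).
Top reduces to 0: gcd > 1, so the symbol is 0.

0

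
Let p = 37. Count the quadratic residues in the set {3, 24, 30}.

2

(3/37) = +1 → QR.
(24/37) = -1 → non-residue.
(30/37) = +1 → QR.
Total quadratic residues among the 3: 2.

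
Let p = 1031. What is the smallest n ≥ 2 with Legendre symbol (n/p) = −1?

7

(2/1031) = +1, so 2 is a residue.
(3/1031) = +1, so 3 is a residue.
(4/1031) = +1, so 4 is a residue.
(5/1031) = +1, so 5 is a residue.
(6/1031) = +1, so 6 is a residue.
(7/1031) = −1, so 7 is the smallest positive non-residue mod 1031.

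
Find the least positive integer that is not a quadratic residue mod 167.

(2/167) = +1, so 2 is a residue.
(3/167) = +1, so 3 is a residue.
(4/167) = +1, so 4 is a residue.
(5/167) = −1, so 5 is the smallest positive non-residue mod 167.

5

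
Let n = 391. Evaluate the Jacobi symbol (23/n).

Reciprocity: 23 ≡ 3 and 391 ≡ 3 (mod 4), so (23/391) = −(391/23).
Reduce top mod 23: now compute (0/23).
Top reduces to 0: gcd > 1, so the symbol is 0.

0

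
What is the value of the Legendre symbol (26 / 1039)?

Euler's criterion: (26/1039) ≡ 26^519 (mod 1039).
26^2 ≡ 676 (mod 1039)
26^4 ≡ 855 (mod 1039)
26^8 ≡ 608 (mod 1039)
26^16 ≡ 819 (mod 1039)
26^32 ≡ 606 (mod 1039)
26^64 ≡ 469 (mod 1039)
26^128 ≡ 732 (mod 1039)
26^256 ≡ 739 (mod 1039)
26^512 ≡ 646 (mod 1039)
26^519 = 26^(512+4+2+1) ≡ 1 (mod 1039).
Result is 1, so (26/1039) = 1.

1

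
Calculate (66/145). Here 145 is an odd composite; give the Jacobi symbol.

-1

Pull out 2: since 145 ≡ 1 (mod 8), (2/145) = +1.
Reciprocity: 33 ≡ 1 and 145 ≡ 1 (mod 4), so (33/145) = +(145/33).
Reduce top mod 33: now compute (13/33).
Reciprocity: 13 ≡ 1 and 33 ≡ 1 (mod 4), so (13/33) = +(33/13).
Reduce top mod 13: now compute (7/13).
Reciprocity: 7 ≡ 3 and 13 ≡ 1 (mod 4), so (7/13) = +(13/7).
Reduce top mod 7: now compute (6/7).
Pull out 2: since 7 ≡ 7 (mod 8), (2/7) = +1.
Reciprocity: 3 ≡ 3 and 7 ≡ 3 (mod 4), so (3/7) = −(7/3).
Reduce top mod 3: now compute (1/3).
Reached (1/3) = 1. Collecting the sign flips along the way, the symbol is -1.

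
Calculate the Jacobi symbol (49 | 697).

Reciprocity: 49 ≡ 1 and 697 ≡ 1 (mod 4), so (49/697) = +(697/49).
Reduce top mod 49: now compute (11/49).
Reciprocity: 11 ≡ 3 and 49 ≡ 1 (mod 4), so (11/49) = +(49/11).
Reduce top mod 11: now compute (5/11).
Reciprocity: 5 ≡ 1 and 11 ≡ 3 (mod 4), so (5/11) = +(11/5).
Reduce top mod 5: now compute (1/5).
Reached (1/5) = 1. Collecting the sign flips along the way, the symbol is +1.

1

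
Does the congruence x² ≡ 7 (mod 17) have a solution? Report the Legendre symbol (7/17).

-1

Reciprocity: 7 ≡ 3 and 17 ≡ 1 (mod 4), so (7/17) = +(17/7).
Reduce top mod 7: now compute (3/7).
Reciprocity: 3 ≡ 3 and 7 ≡ 3 (mod 4), so (3/7) = −(7/3).
Reduce top mod 3: now compute (1/3).
Reached (1/3) = 1. Collecting the sign flips along the way, the symbol is -1.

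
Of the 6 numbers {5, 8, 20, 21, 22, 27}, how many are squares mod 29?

(5/29) = +1 → QR.
(8/29) = -1 → non-residue.
(20/29) = +1 → QR.
(21/29) = -1 → non-residue.
(22/29) = +1 → QR.
(27/29) = -1 → non-residue.
Total quadratic residues among the 6: 3.

3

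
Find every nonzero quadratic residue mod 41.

1,2,4,5,8,9,10,16,18,20,21,23,25,31,32,33,36,37,39,40

Square k = 1,…,20 (k and 41−k give the same square):
1²=1, 2²=4, 3²=9, 4²=16, 5²=25, 6²=36, 7²≡8, 8²≡23, 9²≡40, 10²≡18, 11²≡39, 12²≡21, 13²≡5, 14²≡32, 15²≡20, 16²≡10, 17²≡2, 18²≡37, 19²≡33, 20²≡31 (mod 41).
So the quadratic residues mod 41 are {1, 2, 4, 5, 8, 9, 10, 16, 18, 20, 21, 23, 25, 31, 32, 33, 36, 37, 39, 40}.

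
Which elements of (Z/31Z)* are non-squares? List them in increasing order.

Square k = 1,…,15 (k and 31−k give the same square):
1²=1, 2²=4, 3²=9, 4²=16, 5²=25, 6²≡5, 7²≡18, 8²≡2, 9²≡19, 10²≡7, 11²≡28, 12²≡20, 13²≡14, 14²≡10, 15²≡8 (mod 31).
The residues are {1, 2, 4, 5, 7, 8, 9, 10, 14, 16, 18, 19, 20, 25, 28}; the non-residues are the remaining 15 nonzero classes.

3, 6, 11, 12, 13, 15, 17, 21, 22, 23, 24, 26, 27, 29, 30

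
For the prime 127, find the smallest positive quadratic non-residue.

(2/127) = +1, so 2 is a residue.
(3/127) = −1, so 3 is the smallest positive non-residue mod 127.

3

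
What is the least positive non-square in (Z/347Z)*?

2

(2/347) = −1, so 2 is the smallest positive non-residue mod 347.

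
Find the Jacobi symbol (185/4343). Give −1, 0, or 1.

1

Reciprocity: 185 ≡ 1 and 4343 ≡ 3 (mod 4), so (185/4343) = +(4343/185).
Reduce top mod 185: now compute (88/185).
Pull out 2^3: since 185 ≡ 1 (mod 8), (2/185) = +1, so (2/185)^3 = +1.
Reciprocity: 11 ≡ 3 and 185 ≡ 1 (mod 4), so (11/185) = +(185/11).
Reduce top mod 11: now compute (9/11).
Reciprocity: 9 ≡ 1 and 11 ≡ 3 (mod 4), so (9/11) = +(11/9).
Reduce top mod 9: now compute (2/9).
Pull out 2: since 9 ≡ 1 (mod 8), (2/9) = +1.
Reached (1/9) = 1. Collecting the sign flips along the way, the symbol is +1.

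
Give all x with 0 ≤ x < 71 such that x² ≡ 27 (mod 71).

Since 71 ≡ 3 (mod 4), a square root of 27 is 27^((71+1)/4) = 27^18 mod 71.
Repeated squaring: 27^2≡19, 27^4≡6, 27^8≡36, 27^16≡18 (mod 71).
27^18 = 27^(16+2) ≡ 58 (mod 71).
Check: 58² = 3364 ≡ 27 (mod 71). The two roots are 13 and 58.

13, 58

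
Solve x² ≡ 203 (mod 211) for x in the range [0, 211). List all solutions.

Since 211 ≡ 3 (mod 4), a square root of 203 is 203^((211+1)/4) = 203^53 mod 211.
Repeated squaring: 203^2≡64, 203^4≡87, 203^8≡184, 203^16≡96, 203^32≡143 (mod 211).
203^53 = 203^(32+16+4+1) ≡ 25 (mod 211).
Check: 25² = 625 ≡ 203 (mod 211). The two roots are 25 and 186.

25, 186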